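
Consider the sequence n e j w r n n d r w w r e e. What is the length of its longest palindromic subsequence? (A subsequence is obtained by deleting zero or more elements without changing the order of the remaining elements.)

8

Using dp[i][j] = 2 + dp[i+1][j−1] if the ends match, else max(dp[i+1][j], dp[i][j−1]):
dp[1][14] = 8. A witness is ewrnnrwe at positions 2,4,5,6,7,9,11,14.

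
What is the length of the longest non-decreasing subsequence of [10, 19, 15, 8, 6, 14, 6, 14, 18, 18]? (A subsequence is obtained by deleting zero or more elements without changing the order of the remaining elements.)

One longest non-decreasing subsequence is 10, 14, 14, 18, 18 (positions 1,6,8,9,10), of length 5; no longer one exists.

5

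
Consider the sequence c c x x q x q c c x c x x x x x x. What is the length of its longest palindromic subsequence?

Using dp[i][j] = 2 + dp[i+1][j−1] if the ends match, else max(dp[i+1][j], dp[i][j−1]):
dp[1][17] = 10. A witness is xxxxxxxxxx at positions 3,4,6,10,12,13,14,15,16,17.

10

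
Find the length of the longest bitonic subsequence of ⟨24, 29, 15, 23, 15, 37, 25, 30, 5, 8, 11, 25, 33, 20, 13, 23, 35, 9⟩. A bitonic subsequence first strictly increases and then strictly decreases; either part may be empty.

8

One longest bitonic subsequence is 24, 29, 37, 30, 25, 20, 13, 9 (positions 1,2,6,8,12,14,15,18): it rises to 37 then falls. Length 8 is optimal.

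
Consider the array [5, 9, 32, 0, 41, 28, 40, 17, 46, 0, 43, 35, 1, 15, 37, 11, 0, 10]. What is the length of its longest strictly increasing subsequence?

5

One longest increasing subsequence is 5, 9, 32, 41, 46 (positions 1,2,3,5,9), of length 5; no longer one exists.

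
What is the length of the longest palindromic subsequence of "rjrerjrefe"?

7

One longest palindromic subsequence is rjrerjr (positions 1,2,3,4,5,6,7); it reads the same forward and backward, and the interval DP gives dp[1][10] = 7.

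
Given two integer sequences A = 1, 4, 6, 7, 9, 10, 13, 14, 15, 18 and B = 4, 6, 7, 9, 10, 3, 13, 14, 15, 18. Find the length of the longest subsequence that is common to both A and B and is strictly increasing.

A longest common strictly increasing subsequence is 4, 6, 7, 9, 10, 13, 14, 15, 18 (length 9); it appears in order in both A and B, and no longer such subsequence exists.

9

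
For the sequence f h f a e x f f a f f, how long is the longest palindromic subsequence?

One longest palindromic subsequence is ffaffaff (positions 1,3,4,7,8,9,10,11); it reads the same forward and backward, and the interval DP gives dp[1][11] = 8.

8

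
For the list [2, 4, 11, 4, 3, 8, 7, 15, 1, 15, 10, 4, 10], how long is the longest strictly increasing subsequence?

One longest increasing subsequence is 2, 4, 11, 15 (positions 1,2,3,8), of length 4; no longer one exists.

4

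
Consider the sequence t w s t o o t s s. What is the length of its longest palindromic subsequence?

Using dp[i][j] = 2 + dp[i+1][j−1] if the ends match, else max(dp[i+1][j], dp[i][j−1]):
dp[1][9] = 6. A witness is stoots at positions 3,4,5,6,7,9.

6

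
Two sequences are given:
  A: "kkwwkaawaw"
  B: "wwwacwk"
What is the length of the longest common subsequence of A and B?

A longest common subsequence is wwwaw (length 5); the LCS DP confirms no longer common subsequence exists.

5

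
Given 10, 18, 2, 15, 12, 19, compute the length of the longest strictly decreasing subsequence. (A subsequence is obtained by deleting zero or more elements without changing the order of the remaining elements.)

Scanning left to right, the best length ending at each element is: 10→1, 18→1, 2→2, 15→2, 12→3, 19→1.
So the longest decreasing subsequence has length 3, e.g. 18, 15, 12.

3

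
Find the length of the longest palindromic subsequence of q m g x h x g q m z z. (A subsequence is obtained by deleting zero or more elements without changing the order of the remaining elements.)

One longest palindromic subsequence is mgxhxgm (positions 2,3,4,5,6,7,9); it reads the same forward and backward, and the interval DP gives dp[1][11] = 7.

7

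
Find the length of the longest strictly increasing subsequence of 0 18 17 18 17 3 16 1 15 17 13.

4

One longest increasing subsequence is 0, 3, 16, 17 (positions 1,6,7,10), of length 4; no longer one exists.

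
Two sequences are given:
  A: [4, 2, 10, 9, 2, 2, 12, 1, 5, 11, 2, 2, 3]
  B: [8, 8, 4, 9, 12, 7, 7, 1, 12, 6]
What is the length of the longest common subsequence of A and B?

4

A longest common subsequence is 4, 9, 12, 1 (length 4); the LCS DP confirms no longer common subsequence exists.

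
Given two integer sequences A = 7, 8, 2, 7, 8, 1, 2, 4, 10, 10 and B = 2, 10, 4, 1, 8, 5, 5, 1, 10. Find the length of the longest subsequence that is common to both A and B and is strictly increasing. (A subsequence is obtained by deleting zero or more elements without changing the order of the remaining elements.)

A longest common strictly increasing subsequence is 2, 4, 10 (length 3); it appears in order in both A and B, and no longer such subsequence exists.

3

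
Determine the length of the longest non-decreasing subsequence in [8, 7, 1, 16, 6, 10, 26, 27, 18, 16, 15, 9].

5

Let dp[i] be the longest non-decreasing subsequence ending at position i. Then dp = [1, 1, 1, 2, 2, 3, 4, 5, 4, 4, 4, 3].
The maximum is 5; one witness is 1, 6, 10, 26, 27 at positions 3,5,6,7,8.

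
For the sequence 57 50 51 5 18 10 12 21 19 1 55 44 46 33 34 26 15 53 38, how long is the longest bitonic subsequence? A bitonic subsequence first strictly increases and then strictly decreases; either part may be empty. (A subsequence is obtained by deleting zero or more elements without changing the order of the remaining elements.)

Let inc[i] be the LIS ending at i and dec[i] the longest strictly decreasing subsequence starting at i. inc = [1, 1, 2, 1, 2, 2, 3, 4, 4, 1, 5, 5, 6, 5, 6, 5, 4, 7, 7], dec = [6, 5, 5, 2, 3, 2, 2, 3, 2, 1, 5, 4, 4, 3, 3, 2, 1, 2, 1].
max_i inc[i]+dec[i]−1 = 9, with one witness 5, 10, 12, 21, 55, 46, 34, 26, 15.

9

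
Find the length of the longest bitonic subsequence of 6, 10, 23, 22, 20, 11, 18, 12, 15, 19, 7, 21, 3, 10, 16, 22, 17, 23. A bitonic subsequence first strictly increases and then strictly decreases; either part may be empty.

9

One longest bitonic subsequence is 6, 10, 23, 22, 20, 18, 15, 7, 3 (positions 1,2,3,4,5,7,9,11,13): it rises to 23 then falls. Length 9 is optimal.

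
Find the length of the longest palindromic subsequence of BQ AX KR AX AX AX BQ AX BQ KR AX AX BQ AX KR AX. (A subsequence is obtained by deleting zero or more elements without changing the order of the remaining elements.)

13

Using dp[i][j] = 2 + dp[i+1][j−1] if the ends match, else max(dp[i+1][j], dp[i][j−1]):
dp[1][16] = 13. A witness is AX KR AX AX AX BQ AX BQ AX AX AX KR AX at positions 2,3,4,5,6,7,8,9,11,12,14,15,16.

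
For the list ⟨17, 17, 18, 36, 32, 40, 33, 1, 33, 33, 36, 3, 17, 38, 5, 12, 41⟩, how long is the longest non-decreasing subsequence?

10

One longest non-decreasing subsequence is 17, 17, 18, 32, 33, 33, 33, 36, 38, 41 (positions 1,2,3,5,7,9,10,11,14,17), of length 10; no longer one exists.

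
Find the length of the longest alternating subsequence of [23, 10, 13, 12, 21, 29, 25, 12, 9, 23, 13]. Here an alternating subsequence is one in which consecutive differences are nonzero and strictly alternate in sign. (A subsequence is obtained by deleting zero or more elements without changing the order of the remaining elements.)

A longest alternating subsequence is 23, 10, 13, 12, 21, 12, 23, 13 (positions 1,2,3,4,5,8,10,11); its 7 consecutive differences strictly alternate in sign, and length 8 is optimal.

8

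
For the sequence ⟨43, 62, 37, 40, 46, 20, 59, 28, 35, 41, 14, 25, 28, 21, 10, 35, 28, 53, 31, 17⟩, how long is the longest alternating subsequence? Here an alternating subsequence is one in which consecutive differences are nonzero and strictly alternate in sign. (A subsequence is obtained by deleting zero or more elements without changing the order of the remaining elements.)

15

A longest alternating subsequence is 43, 62, 37, 40, 20, 59, 28, 35, 14, 25, 21, 35, 28, 53, 31 (positions 1,2,3,4,6,7,8,9,11,12,14,16,17,18,19); its 14 consecutive differences strictly alternate in sign, and length 15 is optimal.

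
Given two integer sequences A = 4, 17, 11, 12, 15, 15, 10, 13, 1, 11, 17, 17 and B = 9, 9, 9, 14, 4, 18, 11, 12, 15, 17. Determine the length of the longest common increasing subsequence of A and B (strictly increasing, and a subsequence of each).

5

For each value that appears in both, track the longest common increasing run ending there.
The best achievable length is 5; one witness is 4, 11, 12, 15, 17 (A-positions 1,3,4,5,11, B-positions 5,7,8,9,10).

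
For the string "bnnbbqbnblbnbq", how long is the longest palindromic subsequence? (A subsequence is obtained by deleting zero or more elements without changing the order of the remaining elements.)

9

Using dp[i][j] = 2 + dp[i+1][j−1] if the ends match, else max(dp[i+1][j], dp[i][j−1]):
dp[1][14] = 9. A witness is qbnblbnbq at positions 6,7,8,9,10,11,12,13,14.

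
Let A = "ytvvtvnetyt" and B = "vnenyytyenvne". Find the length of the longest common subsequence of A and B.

A longest common subsequence is ytvne (length 5); the LCS DP confirms no longer common subsequence exists.

5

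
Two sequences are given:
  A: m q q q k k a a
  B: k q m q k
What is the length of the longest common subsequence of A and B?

3

A longest common subsequence is mqk (length 3); the LCS DP confirms no longer common subsequence exists.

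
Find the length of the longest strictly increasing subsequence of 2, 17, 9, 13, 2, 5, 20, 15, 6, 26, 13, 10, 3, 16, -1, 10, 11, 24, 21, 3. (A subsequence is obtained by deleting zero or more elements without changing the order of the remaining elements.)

6

One longest increasing subsequence is 2, 9, 13, 15, 16, 24 (positions 1,3,4,8,14,18), of length 6; no longer one exists.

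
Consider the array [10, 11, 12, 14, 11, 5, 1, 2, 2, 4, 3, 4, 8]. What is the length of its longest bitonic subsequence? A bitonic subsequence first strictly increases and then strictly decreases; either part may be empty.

Let inc[i] be the LIS ending at i and dec[i] the longest strictly decreasing subsequence starting at i. inc = [1, 2, 3, 4, 2, 1, 1, 2, 2, 3, 3, 4, 5], dec = [4, 4, 5, 5, 4, 3, 1, 1, 1, 2, 1, 1, 1].
max_i inc[i]+dec[i]−1 = 8, with one witness 10, 11, 12, 14, 11, 5, 4, 3.

8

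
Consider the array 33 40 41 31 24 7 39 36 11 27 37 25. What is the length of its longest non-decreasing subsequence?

Scanning left to right, the best length ending at each element is: 33→1, 40→2, 41→3, 31→1, 24→1, 7→1, 39→2, 36→2, 11→2, 27→3, 37→4, 25→3.
So the longest non-decreasing subsequence has length 4, e.g. 7, 11, 27, 37.

4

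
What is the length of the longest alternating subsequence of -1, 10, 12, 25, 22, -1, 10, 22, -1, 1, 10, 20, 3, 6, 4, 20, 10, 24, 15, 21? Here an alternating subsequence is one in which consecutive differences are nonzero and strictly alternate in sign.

A longest alternating subsequence is -1, 10, -1, 10, -1, 10, 3, 6, 4, 20, 10, 24, 15, 21 (positions 1,2,6,7,9,11,13,14,15,16,17,18,19,20); its 13 consecutive differences strictly alternate in sign, and length 14 is optimal.

14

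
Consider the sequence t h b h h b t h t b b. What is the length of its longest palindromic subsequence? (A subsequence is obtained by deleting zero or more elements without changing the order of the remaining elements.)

8

One longest palindromic subsequence is thbhhbht (positions 1,2,3,4,5,6,8,9); it reads the same forward and backward, and the interval DP gives dp[1][11] = 8.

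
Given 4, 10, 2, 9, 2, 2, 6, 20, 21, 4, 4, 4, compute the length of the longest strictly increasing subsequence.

4

One longest increasing subsequence is 4, 10, 20, 21 (positions 1,2,8,9), of length 4; no longer one exists.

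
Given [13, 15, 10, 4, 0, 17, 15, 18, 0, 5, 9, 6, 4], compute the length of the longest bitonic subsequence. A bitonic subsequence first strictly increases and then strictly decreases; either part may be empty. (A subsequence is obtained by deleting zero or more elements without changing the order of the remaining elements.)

Let inc[i] be the LIS ending at i and dec[i] the longest strictly decreasing subsequence starting at i. inc = [1, 2, 1, 1, 1, 3, 2, 4, 1, 2, 3, 3, 2], dec = [5, 5, 4, 2, 1, 5, 4, 4, 1, 2, 3, 2, 1].
max_i inc[i]+dec[i]−1 = 7, with one witness 13, 15, 17, 15, 9, 6, 4.

7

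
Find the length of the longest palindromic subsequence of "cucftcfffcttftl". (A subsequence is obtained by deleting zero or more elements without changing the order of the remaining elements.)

9

Using dp[i][j] = 2 + dp[i+1][j−1] if the ends match, else max(dp[i+1][j], dp[i][j−1]):
dp[1][15] = 9. A witness is ftcfffctf at positions 4,5,6,7,8,9,10,12,13.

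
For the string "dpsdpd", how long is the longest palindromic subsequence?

One longest palindromic subsequence is dpdpd (positions 1,2,4,5,6); it reads the same forward and backward, and the interval DP gives dp[1][6] = 5.

5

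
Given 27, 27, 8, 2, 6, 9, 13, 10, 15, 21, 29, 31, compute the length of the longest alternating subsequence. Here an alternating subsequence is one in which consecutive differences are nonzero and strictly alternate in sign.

5

A longest alternating subsequence is 27, 8, 13, 10, 15 (positions 1,3,7,8,9); its 4 consecutive differences strictly alternate in sign, and length 5 is optimal.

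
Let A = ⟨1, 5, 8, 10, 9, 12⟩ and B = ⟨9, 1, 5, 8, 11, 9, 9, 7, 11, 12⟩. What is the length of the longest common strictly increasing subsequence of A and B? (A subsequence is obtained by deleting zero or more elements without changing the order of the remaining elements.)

5

A longest common strictly increasing subsequence is 1, 5, 8, 9, 12 (length 5); it appears in order in both A and B, and no longer such subsequence exists.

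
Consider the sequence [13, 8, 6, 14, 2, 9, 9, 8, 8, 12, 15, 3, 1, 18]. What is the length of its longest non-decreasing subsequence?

6

Scanning left to right, the best length ending at each element is: 13→1, 8→1, 6→1, 14→2, 2→1, 9→2, 9→3, 8→2, 8→3, 12→4, 15→5, 3→2, 1→1, 18→6.
So the longest non-decreasing subsequence has length 6, e.g. 8, 9, 9, 12, 15, 18.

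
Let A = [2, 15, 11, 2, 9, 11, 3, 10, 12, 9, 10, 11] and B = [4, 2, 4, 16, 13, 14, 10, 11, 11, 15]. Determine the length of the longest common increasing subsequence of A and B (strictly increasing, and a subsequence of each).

3

A longest common strictly increasing subsequence is 2, 10, 11 (length 3); it appears in order in both A and B, and no longer such subsequence exists.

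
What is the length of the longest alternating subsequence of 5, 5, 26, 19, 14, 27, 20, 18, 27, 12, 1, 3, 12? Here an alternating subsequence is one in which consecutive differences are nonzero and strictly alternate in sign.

Track the best alternating length ending on an up-step vs a down-step at each position: up/down = 1/1, 1/1, 2/1, 2/3, 2/3, 4/1, 4/5, 4/5, 6/1, 2/7, 1/7, 8/7, 8/7.
The maximum over both is 8; one such subsequence is 5, 26, 19, 27, 20, 27, 1, 3.

8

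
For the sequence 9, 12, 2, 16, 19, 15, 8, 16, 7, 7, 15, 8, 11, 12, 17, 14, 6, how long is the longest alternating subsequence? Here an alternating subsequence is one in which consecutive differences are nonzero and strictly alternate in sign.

11

Track the best alternating length ending on an up-step vs a down-step at each position: up/down = 1/1, 2/1, 1/3, 4/1, 4/1, 4/5, 4/5, 6/5, 4/7, 4/7, 8/7, 8/9, 10/9, 10/9, 10/5, 10/11, 4/11.
The maximum over both is 11; one such subsequence is 9, 12, 2, 16, 15, 16, 7, 15, 8, 17, 14.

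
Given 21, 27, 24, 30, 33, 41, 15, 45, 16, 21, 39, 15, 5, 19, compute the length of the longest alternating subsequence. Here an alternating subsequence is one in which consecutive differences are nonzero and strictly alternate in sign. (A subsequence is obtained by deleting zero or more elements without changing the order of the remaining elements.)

Track the best alternating length ending on an up-step vs a down-step at each position: up/down = 1/1, 2/1, 2/3, 4/1, 4/1, 4/1, 1/5, 6/1, 6/7, 8/7, 8/7, 1/9, 1/9, 10/9.
The maximum over both is 10; one such subsequence is 21, 27, 24, 30, 15, 45, 16, 21, 15, 19.

10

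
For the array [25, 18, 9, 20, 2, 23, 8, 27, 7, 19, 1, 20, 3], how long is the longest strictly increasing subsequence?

Scanning left to right, the best length ending at each element is: 25→1, 18→1, 9→1, 20→2, 2→1, 23→3, 8→2, 27→4, 7→2, 19→3, 1→1, 20→4, 3→2.
So the longest increasing subsequence has length 4, e.g. 18, 20, 23, 27.

4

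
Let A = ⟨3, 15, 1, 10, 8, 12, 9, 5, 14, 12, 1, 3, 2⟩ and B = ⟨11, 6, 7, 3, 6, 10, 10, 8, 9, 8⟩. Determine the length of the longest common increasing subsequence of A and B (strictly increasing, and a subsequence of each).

3

For each value that appears in both, track the longest common increasing run ending there.
The best achievable length is 3; one witness is 3, 8, 9 (A-positions 1,5,7, B-positions 4,8,9).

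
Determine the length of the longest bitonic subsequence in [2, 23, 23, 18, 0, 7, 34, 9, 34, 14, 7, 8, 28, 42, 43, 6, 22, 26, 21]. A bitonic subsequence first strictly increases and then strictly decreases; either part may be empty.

Let inc[i] be the LIS ending at i and dec[i] the longest strictly decreasing subsequence starting at i. inc = [1, 2, 2, 2, 1, 2, 3, 3, 4, 4, 2, 3, 5, 6, 7, 2, 5, 6, 5], dec = [2, 5, 5, 4, 1, 2, 4, 3, 4, 3, 2, 2, 3, 3, 3, 1, 2, 2, 1].
max_i inc[i]+dec[i]−1 = 9, with one witness 2, 7, 9, 14, 28, 42, 43, 26, 21.

9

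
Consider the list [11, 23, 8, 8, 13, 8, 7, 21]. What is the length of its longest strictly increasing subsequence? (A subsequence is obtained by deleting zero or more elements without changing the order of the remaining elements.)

Let dp[i] be the longest increasing subsequence ending at position i. Then dp = [1, 2, 1, 1, 2, 1, 1, 3].
The maximum is 3; one witness is 11, 13, 21 at positions 1,5,8.

3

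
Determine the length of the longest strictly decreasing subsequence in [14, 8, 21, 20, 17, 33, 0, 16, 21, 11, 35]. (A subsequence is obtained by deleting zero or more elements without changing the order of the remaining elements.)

Let dp[i] be the longest decreasing subsequence ending at position i. Then dp = [1, 2, 1, 2, 3, 1, 4, 4, 2, 5, 1].
The maximum is 5; one witness is 21, 20, 17, 16, 11 at positions 3,4,5,8,10.

5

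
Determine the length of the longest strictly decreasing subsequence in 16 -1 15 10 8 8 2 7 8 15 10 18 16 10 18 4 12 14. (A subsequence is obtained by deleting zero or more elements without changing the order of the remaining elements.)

6

Scanning left to right, the best length ending at each element is: 16→1, -1→2, 15→2, 10→3, 8→4, 8→4, 2→5, 7→5, 8→4, 15→2, 10→3, 18→1, 16→2, 10→3, 18→1, 4→6, 12→3, 14→3.
So the longest decreasing subsequence has length 6, e.g. 16, 15, 10, 8, 7, 4.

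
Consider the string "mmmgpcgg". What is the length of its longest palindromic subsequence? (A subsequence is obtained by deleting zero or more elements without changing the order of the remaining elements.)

3

One longest palindromic subsequence is ggg (positions 4,7,8); it reads the same forward and backward, and the interval DP gives dp[1][8] = 3.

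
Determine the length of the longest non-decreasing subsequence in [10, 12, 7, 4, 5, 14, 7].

Let dp[i] be the longest non-decreasing subsequence ending at position i. Then dp = [1, 2, 1, 1, 2, 3, 3].
The maximum is 3; one witness is 10, 12, 14 at positions 1,2,6.

3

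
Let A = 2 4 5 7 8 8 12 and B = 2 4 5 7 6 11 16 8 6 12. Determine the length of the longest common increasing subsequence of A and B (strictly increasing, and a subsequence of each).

A longest common strictly increasing subsequence is 2, 4, 5, 7, 8, 12 (length 6); it appears in order in both A and B, and no longer such subsequence exists.

6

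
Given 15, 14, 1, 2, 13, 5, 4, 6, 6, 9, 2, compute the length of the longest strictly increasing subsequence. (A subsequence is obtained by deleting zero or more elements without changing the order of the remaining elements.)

5

Let dp[i] be the longest increasing subsequence ending at position i. Then dp = [1, 1, 1, 2, 3, 3, 3, 4, 4, 5, 2].
The maximum is 5; one witness is 1, 2, 5, 6, 9 at positions 3,4,6,8,10.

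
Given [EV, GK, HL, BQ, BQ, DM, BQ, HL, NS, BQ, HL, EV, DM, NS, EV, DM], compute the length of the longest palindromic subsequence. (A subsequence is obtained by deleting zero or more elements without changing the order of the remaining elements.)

One longest palindromic subsequence is EV HL BQ BQ DM BQ BQ HL EV (positions 1,3,4,5,6,7,10,11,15); it reads the same forward and backward, and the interval DP gives dp[1][16] = 9.

9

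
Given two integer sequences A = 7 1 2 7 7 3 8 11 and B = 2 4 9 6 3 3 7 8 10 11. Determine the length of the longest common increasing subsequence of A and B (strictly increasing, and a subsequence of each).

4

A longest common strictly increasing subsequence is 2, 3, 8, 11 (length 4); it appears in order in both A and B, and no longer such subsequence exists.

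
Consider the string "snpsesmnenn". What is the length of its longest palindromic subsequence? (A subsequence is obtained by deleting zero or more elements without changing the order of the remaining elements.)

5

Using dp[i][j] = 2 + dp[i+1][j−1] if the ends match, else max(dp[i+1][j], dp[i][j−1]):
dp[1][11] = 5. A witness is nnenn at positions 2,8,9,10,11.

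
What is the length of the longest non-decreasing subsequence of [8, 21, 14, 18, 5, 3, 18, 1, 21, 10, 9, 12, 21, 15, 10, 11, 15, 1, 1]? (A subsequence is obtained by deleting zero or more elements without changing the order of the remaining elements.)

6

Scanning left to right, the best length ending at each element is: 8→1, 21→2, 14→2, 18→3, 5→1, 3→1, 18→4, 1→1, 21→5, 10→2, 9→2, 12→3, 21→6, 15→4, 10→3, 11→4, 15→5, 1→2, 1→3.
So the longest non-decreasing subsequence has length 6, e.g. 8, 14, 18, 18, 21, 21.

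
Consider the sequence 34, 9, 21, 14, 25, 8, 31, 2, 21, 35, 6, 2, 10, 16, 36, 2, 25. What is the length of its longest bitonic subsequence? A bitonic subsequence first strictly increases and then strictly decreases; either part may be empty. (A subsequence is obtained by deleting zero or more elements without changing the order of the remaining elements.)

7

Let inc[i] be the LIS ending at i and dec[i] the longest strictly decreasing subsequence starting at i. inc = [1, 1, 2, 2, 3, 1, 4, 1, 3, 5, 2, 1, 3, 4, 6, 1, 5], dec = [6, 4, 5, 4, 4, 3, 4, 1, 3, 3, 2, 1, 2, 2, 2, 1, 1].
max_i inc[i]+dec[i]−1 = 7, with one witness 9, 21, 25, 31, 21, 16, 2.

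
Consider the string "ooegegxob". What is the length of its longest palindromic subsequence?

Using dp[i][j] = 2 + dp[i+1][j−1] if the ends match, else max(dp[i+1][j], dp[i][j−1]):
dp[1][9] = 5. A witness is ogego at positions 2,4,5,6,8.

5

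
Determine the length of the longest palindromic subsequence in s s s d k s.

Using dp[i][j] = 2 + dp[i+1][j−1] if the ends match, else max(dp[i+1][j], dp[i][j−1]):
dp[1][6] = 4. A witness is ssss at positions 1,2,3,6.

4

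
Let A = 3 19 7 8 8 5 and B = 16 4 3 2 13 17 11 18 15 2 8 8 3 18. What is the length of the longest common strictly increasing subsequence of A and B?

2

For each value that appears in both, track the longest common increasing run ending there.
The best achievable length is 2; one witness is 3, 8 (A-positions 1,4, B-positions 3,11).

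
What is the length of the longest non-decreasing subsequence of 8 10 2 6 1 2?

Let dp[i] be the longest non-decreasing subsequence ending at position i. Then dp = [1, 2, 1, 2, 1, 2].
The maximum is 2; one witness is 8, 10 at positions 1,2.

2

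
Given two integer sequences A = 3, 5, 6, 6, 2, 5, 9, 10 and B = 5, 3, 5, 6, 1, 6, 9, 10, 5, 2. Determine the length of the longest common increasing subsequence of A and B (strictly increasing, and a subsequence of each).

5

A longest common strictly increasing subsequence is 3, 5, 6, 9, 10 (length 5); it appears in order in both A and B, and no longer such subsequence exists.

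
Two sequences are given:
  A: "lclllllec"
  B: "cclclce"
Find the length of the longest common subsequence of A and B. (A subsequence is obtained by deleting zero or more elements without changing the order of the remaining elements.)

Backtracking the LCS table gives one alignment: l (A1,B3) → c (A2,B4) → l (A3,B5) → e (A8,B7).
So the longest common subsequence has length 4.

4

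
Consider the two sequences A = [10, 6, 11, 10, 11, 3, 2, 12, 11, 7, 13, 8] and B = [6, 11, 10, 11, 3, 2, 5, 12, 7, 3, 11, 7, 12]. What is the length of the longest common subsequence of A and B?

Backtracking the LCS table gives one alignment: 6 (A2,B1) → 11 (A3,B2) → 10 (A4,B3) → 11 (A5,B4) → 3 (A6,B5) → 2 (A7,B6) → 12 (A8,B8) → 11 (A9,B11) → 7 (A10,B12).
So the longest common subsequence has length 9.

9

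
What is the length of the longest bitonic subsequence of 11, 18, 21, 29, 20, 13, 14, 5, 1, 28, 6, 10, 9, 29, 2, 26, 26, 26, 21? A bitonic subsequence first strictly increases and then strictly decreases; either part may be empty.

9

One longest bitonic subsequence is 11, 18, 21, 29, 20, 14, 10, 9, 2 (positions 1,2,3,4,5,7,12,13,15): it rises to 29 then falls. Length 9 is optimal.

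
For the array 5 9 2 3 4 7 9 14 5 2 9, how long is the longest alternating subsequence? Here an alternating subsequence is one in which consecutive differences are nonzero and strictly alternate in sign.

6

A longest alternating subsequence is 5, 9, 2, 7, 5, 9 (positions 1,2,3,6,9,11); its 5 consecutive differences strictly alternate in sign, and length 6 is optimal.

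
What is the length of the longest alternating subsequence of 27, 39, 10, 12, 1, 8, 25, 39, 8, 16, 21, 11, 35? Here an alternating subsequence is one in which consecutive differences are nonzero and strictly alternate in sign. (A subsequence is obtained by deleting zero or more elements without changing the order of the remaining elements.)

10

Track the best alternating length ending on an up-step vs a down-step at each position: up/down = 1/1, 2/1, 1/3, 4/3, 1/5, 6/5, 6/3, 6/1, 6/7, 8/7, 8/7, 8/9, 10/7.
The maximum over both is 10; one such subsequence is 27, 39, 10, 12, 1, 25, 8, 16, 11, 35.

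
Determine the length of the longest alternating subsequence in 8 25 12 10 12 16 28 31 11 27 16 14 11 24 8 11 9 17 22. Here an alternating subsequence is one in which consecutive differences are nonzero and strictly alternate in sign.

A longest alternating subsequence is 8, 25, 10, 12, 11, 27, 16, 24, 8, 11, 9, 17 (positions 1,2,4,5,9,10,11,14,15,16,17,18); its 11 consecutive differences strictly alternate in sign, and length 12 is optimal.

12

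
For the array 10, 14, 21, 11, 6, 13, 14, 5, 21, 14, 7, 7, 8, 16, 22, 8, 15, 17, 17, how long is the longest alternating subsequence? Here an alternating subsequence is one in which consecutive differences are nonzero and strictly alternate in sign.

10

A longest alternating subsequence is 10, 14, 11, 13, 5, 21, 14, 16, 8, 15 (positions 1,2,4,6,8,9,10,14,16,17); its 9 consecutive differences strictly alternate in sign, and length 10 is optimal.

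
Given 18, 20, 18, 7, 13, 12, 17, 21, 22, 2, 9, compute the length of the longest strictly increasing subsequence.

Let dp[i] be the longest increasing subsequence ending at position i. Then dp = [1, 2, 1, 1, 2, 2, 3, 4, 5, 1, 2].
The maximum is 5; one witness is 7, 13, 17, 21, 22 at positions 4,5,7,8,9.

5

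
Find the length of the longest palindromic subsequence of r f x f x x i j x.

4

One longest palindromic subsequence is xxxx (positions 3,5,6,9); it reads the same forward and backward, and the interval DP gives dp[1][9] = 4.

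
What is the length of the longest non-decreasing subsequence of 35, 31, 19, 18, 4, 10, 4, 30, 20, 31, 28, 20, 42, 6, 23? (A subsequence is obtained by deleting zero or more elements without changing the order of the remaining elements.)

One longest non-decreasing subsequence is 4, 10, 30, 31, 42 (positions 5,6,8,10,13), of length 5; no longer one exists.

5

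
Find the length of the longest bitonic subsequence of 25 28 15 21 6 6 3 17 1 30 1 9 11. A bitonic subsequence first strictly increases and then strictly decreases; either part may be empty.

6

Let inc[i] be the LIS ending at i and dec[i] the longest strictly decreasing subsequence starting at i. inc = [1, 2, 1, 2, 1, 1, 1, 2, 1, 3, 1, 2, 3], dec = [5, 5, 4, 4, 3, 3, 2, 2, 1, 2, 1, 1, 1].
max_i inc[i]+dec[i]−1 = 6, with one witness 25, 28, 21, 6, 3, 1.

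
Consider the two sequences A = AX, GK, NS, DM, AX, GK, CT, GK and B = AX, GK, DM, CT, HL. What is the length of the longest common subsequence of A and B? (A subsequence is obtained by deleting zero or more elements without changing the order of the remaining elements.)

A longest common subsequence is AX, GK, DM, CT (length 4); the LCS DP confirms no longer common subsequence exists.

4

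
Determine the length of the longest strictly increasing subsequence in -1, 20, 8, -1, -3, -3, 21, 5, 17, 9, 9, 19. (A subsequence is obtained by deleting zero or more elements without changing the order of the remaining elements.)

Let dp[i] be the longest increasing subsequence ending at position i. Then dp = [1, 2, 2, 1, 1, 1, 3, 2, 3, 3, 3, 4].
The maximum is 4; one witness is -1, 8, 17, 19 at positions 1,3,9,12.

4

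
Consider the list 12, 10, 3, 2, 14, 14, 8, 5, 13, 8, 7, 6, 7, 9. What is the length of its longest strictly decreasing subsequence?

Let dp[i] be the longest decreasing subsequence ending at position i. Then dp = [1, 2, 3, 4, 1, 1, 3, 4, 2, 3, 4, 5, 4, 3].
The maximum is 5; one witness is 12, 10, 8, 7, 6 at positions 1,2,7,11,12.

5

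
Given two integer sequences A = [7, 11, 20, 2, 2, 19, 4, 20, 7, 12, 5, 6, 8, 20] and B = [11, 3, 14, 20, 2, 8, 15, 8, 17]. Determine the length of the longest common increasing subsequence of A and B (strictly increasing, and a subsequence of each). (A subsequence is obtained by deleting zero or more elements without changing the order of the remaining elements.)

For each value that appears in both, track the longest common increasing run ending there.
The best achievable length is 2; one witness is 11, 20 (A-positions 2,3, B-positions 1,4).

2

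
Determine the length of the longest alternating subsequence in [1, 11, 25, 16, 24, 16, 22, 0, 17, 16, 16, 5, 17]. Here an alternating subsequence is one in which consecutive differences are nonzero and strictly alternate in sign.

A longest alternating subsequence is 1, 25, 16, 24, 16, 22, 0, 17, 16, 17 (positions 1,3,4,5,6,7,8,9,10,13); its 9 consecutive differences strictly alternate in sign, and length 10 is optimal.

10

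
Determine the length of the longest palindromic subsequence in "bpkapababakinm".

7

One longest palindromic subsequence is kababak (positions 3,4,7,8,9,10,11); it reads the same forward and backward, and the interval DP gives dp[1][14] = 7.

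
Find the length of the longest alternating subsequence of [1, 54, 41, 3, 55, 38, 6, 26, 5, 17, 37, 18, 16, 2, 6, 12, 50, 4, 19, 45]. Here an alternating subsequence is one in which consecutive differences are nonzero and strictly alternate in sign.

12

Track the best alternating length ending on an up-step vs a down-step at each position: up/down = 1/1, 2/1, 2/3, 2/3, 4/1, 4/5, 4/5, 6/5, 4/7, 8/7, 8/5, 8/9, 8/9, 2/9, 10/9, 10/9, 10/5, 10/11, 12/11, 12/11.
The maximum over both is 12; one such subsequence is 1, 54, 41, 55, 6, 26, 5, 17, 2, 6, 4, 19.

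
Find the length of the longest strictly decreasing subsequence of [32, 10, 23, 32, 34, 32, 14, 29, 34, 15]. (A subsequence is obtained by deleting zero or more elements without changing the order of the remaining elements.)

Let dp[i] be the longest decreasing subsequence ending at position i. Then dp = [1, 2, 2, 1, 1, 2, 3, 3, 1, 4].
The maximum is 4; one witness is 34, 32, 29, 15 at positions 5,6,8,10.

4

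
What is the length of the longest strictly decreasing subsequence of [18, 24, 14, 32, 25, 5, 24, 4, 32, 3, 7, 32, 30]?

Let dp[i] be the longest decreasing subsequence ending at position i. Then dp = [1, 1, 2, 1, 2, 3, 3, 4, 1, 5, 4, 1, 2].
The maximum is 5; one witness is 18, 14, 5, 4, 3 at positions 1,3,6,8,10.

5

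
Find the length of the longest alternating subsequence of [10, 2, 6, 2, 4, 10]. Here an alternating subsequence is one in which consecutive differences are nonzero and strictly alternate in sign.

Track the best alternating length ending on an up-step vs a down-step at each position: up/down = 1/1, 1/2, 3/2, 1/4, 5/4, 5/1.
The maximum over both is 5; one such subsequence is 10, 2, 6, 2, 4.

5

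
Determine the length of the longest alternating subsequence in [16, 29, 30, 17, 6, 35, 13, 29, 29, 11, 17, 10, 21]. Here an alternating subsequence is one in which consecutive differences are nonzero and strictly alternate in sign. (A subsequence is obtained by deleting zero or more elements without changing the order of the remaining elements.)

A longest alternating subsequence is 16, 29, 17, 35, 13, 29, 11, 17, 10, 21 (positions 1,2,4,6,7,8,10,11,12,13); its 9 consecutive differences strictly alternate in sign, and length 10 is optimal.

10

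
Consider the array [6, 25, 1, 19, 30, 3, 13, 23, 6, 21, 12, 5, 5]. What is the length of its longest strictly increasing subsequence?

One longest increasing subsequence is 1, 3, 13, 23 (positions 3,6,7,8), of length 4; no longer one exists.

4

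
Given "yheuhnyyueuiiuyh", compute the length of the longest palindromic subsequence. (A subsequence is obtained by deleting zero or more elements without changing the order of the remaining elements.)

Using dp[i][j] = 2 + dp[i+1][j−1] if the ends match, else max(dp[i+1][j], dp[i][j−1]):
dp[1][16] = 8. A witness is hyuiiuyh at positions 2,7,9,12,13,14,15,16.

8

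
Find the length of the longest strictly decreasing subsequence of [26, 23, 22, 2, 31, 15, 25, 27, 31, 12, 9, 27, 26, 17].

6

One longest decreasing subsequence is 26, 23, 22, 15, 12, 9 (positions 1,2,3,6,10,11), of length 6; no longer one exists.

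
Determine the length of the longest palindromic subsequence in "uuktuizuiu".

5

Using dp[i][j] = 2 + dp[i+1][j−1] if the ends match, else max(dp[i+1][j], dp[i][j−1]):
dp[1][10] = 5. A witness is uiuiu at positions 1,6,8,9,10.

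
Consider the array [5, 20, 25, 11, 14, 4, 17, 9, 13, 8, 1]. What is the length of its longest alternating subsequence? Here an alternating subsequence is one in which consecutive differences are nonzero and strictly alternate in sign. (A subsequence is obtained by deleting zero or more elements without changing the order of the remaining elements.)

9

A longest alternating subsequence is 5, 20, 11, 14, 4, 17, 9, 13, 8 (positions 1,2,4,5,6,7,8,9,10); its 8 consecutive differences strictly alternate in sign, and length 9 is optimal.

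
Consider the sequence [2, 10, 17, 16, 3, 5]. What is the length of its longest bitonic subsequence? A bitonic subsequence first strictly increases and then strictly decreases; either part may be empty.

One longest bitonic subsequence is 2, 10, 17, 16, 5 (positions 1,2,3,4,6): it rises to 17 then falls. Length 5 is optimal.

5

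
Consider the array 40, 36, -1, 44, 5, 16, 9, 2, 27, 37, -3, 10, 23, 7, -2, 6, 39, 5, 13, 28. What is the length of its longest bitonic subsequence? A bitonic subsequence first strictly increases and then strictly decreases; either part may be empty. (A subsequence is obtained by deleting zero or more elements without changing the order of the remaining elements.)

Let inc[i] be the LIS ending at i and dec[i] the longest strictly decreasing subsequence starting at i. inc = [1, 1, 1, 2, 2, 3, 3, 2, 4, 5, 1, 4, 5, 3, 2, 3, 6, 3, 5, 6], dec = [7, 6, 2, 6, 3, 5, 4, 2, 5, 5, 1, 4, 4, 3, 1, 2, 2, 1, 1, 1].
max_i inc[i]+dec[i]−1 = 9, with one witness -1, 5, 16, 27, 37, 23, 7, 6, 5.

9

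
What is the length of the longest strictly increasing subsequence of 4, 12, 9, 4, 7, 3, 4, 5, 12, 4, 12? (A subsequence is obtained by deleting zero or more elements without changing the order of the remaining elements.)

Let dp[i] be the longest increasing subsequence ending at position i. Then dp = [1, 2, 2, 1, 2, 1, 2, 3, 4, 2, 4].
The maximum is 4; one witness is 3, 4, 5, 12 at positions 6,7,8,9.

4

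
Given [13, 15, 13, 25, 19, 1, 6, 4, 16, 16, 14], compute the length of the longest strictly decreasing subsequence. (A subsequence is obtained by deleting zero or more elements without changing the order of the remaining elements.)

Let dp[i] be the longest decreasing subsequence ending at position i. Then dp = [1, 1, 2, 1, 2, 3, 3, 4, 3, 3, 4].
The maximum is 4; one witness is 15, 13, 6, 4 at positions 2,3,7,8.

4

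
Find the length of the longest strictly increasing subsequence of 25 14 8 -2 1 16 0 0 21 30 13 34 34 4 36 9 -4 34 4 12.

7

One longest increasing subsequence is -2, 1, 16, 21, 30, 34, 36 (positions 4,5,6,9,10,12,15), of length 7; no longer one exists.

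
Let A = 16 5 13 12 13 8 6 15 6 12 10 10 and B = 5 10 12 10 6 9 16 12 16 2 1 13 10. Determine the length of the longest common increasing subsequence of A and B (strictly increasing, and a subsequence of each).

For each value that appears in both, track the longest common increasing run ending there.
The best achievable length is 3; one witness is 5, 6, 12 (A-positions 2,7,10, B-positions 1,5,8).

3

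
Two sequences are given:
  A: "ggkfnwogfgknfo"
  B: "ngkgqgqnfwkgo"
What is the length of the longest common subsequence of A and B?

A longest common subsequence is gkggnfo (length 7); the LCS DP confirms no longer common subsequence exists.

7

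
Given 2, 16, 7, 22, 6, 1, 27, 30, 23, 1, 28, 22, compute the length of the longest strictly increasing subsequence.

5

One longest increasing subsequence is 2, 16, 22, 27, 30 (positions 1,2,4,7,8), of length 5; no longer one exists.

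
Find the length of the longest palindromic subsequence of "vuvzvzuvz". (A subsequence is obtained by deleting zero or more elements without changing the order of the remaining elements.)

One longest palindromic subsequence is vuzvzuv (positions 1,2,4,5,6,7,8); it reads the same forward and backward, and the interval DP gives dp[1][9] = 7.

7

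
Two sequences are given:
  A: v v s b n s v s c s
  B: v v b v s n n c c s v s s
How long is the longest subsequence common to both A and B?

A longest common subsequence is vvsnsvss (length 8); the LCS DP confirms no longer common subsequence exists.

8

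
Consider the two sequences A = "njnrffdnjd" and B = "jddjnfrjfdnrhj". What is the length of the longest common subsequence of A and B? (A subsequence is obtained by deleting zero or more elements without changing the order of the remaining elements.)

7

Backtracking the LCS table gives one alignment: j (A2,B4) → n (A3,B5) → r (A4,B7) → f (A6,B9) → d (A7,B10) → n (A8,B11) → j (A9,B14).
So the longest common subsequence has length 7.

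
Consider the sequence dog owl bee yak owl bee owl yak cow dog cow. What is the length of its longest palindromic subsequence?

One longest palindromic subsequence is dog yak owl bee owl yak dog (positions 1,4,5,6,7,8,10); it reads the same forward and backward, and the interval DP gives dp[1][11] = 7.

7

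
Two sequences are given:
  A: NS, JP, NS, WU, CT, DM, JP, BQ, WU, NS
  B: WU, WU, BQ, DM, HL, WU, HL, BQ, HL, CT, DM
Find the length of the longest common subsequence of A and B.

3

A longest common subsequence is WU, CT, DM (length 3); the LCS DP confirms no longer common subsequence exists.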